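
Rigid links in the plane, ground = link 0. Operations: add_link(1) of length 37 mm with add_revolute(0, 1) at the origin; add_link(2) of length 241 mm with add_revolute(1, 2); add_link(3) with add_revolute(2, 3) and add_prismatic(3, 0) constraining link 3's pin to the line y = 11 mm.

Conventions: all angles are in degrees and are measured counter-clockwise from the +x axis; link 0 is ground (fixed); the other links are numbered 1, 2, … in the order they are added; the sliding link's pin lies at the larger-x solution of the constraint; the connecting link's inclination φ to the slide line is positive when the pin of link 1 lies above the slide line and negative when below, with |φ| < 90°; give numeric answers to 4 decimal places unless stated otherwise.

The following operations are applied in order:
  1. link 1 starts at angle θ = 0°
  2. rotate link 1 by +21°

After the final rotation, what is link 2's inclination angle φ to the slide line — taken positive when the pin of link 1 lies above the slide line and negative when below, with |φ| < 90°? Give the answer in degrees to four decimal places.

geometry: r = 37 mm, L = 241 mm, e = 11 mm; θ starts at 0°
rotate link 1 by +21°: θ ← 0° +21° = 21°
h = r sin θ − e = 13.259614 − 11 = 2.259614
sin φ = h / L = 2.259614 / 241 = 0.00937599
φ = arcsin(0.00937599) = 0.537213°

0.5372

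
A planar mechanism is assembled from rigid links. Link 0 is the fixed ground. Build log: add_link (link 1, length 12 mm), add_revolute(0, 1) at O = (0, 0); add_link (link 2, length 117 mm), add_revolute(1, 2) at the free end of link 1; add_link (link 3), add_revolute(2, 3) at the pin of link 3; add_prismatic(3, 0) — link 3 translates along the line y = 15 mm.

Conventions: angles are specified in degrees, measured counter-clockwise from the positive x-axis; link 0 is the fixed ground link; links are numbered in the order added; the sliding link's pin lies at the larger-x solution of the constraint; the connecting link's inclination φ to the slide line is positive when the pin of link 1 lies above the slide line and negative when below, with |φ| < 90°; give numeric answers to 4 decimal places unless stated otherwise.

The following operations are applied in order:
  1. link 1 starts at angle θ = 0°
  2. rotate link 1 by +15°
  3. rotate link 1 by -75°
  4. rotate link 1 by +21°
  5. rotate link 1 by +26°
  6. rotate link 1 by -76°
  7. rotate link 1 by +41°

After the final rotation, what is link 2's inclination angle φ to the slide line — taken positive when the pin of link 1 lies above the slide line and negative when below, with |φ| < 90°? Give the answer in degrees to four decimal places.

geometry: r = 12 mm, L = 117 mm, e = 15 mm; θ starts at 0°
rotate link 1 by +15°: θ ← 0° +15° = 15°
rotate link 1 by -75°: θ ← 15° -75° = -60°
rotate link 1 by +21°: θ ← -60° +21° = -39°
rotate link 1 by +26°: θ ← -39° +26° = -13°
rotate link 1 by -76°: θ ← -13° -76° = -89°
rotate link 1 by +41°: θ ← -89° +41° = -48°
h = r sin θ − e = -8.917738 − 15 = -23.917738
sin φ = h / L = -23.917738 / 117 = -0.20442511
φ = arcsin(-0.20442511) = -11.795848°

-11.7958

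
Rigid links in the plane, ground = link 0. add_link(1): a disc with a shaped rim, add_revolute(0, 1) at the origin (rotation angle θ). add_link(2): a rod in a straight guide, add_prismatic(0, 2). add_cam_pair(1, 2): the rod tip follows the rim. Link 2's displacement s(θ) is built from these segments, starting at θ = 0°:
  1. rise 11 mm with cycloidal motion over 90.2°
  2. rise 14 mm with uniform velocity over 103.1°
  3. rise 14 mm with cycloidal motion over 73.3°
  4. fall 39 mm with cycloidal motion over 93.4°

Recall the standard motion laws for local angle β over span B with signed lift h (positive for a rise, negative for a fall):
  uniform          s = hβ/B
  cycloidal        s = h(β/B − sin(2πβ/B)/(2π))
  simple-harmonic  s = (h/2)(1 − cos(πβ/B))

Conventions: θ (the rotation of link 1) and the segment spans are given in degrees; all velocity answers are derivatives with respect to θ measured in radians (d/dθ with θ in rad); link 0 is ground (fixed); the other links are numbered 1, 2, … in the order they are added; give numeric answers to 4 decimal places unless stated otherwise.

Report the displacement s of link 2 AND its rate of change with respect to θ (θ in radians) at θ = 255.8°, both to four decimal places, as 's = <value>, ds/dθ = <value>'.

segment 1 (0° to 90.2°, cycloidal, h = 11) is passed completely: s = 0.0000 + (11) = 11.0000
segment 2 (90.2° to 193.3°, uniform, h = 14) is passed completely: s = 11.0000 + (14) = 25.0000
θ = 255.8° falls in segment 3 (193.3° to 266.6°, cycloidal, h = 14): β = 255.8 − 193.3 = 62.5°, B = 73.3°; Δs = 14·(0.8527 − sin(2π·0.8527)/(2π)) = 13.7177; s = 25.0000 + 13.7177 = 38.7177
velocity in seg [193.3°–266.6°] (cycloidal), θ in radians: β = 62.5° = 1.0908 rad, B = 73.3° = 1.2793 rad; ds/dθ = (h/B)(1 − cos(2πβ/B)) = (14/1.2793)(1 − cos(2π·0.8527)) = 4.363894 mm/rad

s = 38.7177, ds/dθ = 4.3639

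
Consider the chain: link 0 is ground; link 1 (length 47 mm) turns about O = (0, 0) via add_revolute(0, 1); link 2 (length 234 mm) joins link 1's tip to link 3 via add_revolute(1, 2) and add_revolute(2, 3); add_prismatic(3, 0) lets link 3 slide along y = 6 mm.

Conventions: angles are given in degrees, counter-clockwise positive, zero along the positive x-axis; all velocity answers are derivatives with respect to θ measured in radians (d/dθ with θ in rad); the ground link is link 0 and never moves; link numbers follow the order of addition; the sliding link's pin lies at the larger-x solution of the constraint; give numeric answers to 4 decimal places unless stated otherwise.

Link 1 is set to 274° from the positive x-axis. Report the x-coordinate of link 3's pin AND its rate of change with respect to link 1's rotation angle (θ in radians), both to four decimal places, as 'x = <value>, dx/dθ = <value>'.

geometry: r = 47 mm, L = 234 mm, e = 6 mm
crank pin P = (r cos θ, r sin θ) = (3.278554, -46.885510)
h = r sin θ − e = -46.885510 − 6 = -52.885510
x = r cos θ + √(L² − h²) = 3.278554 + 227.945438 = 231.223992
dx/dθ = −r sin θ − h·r cos θ/√(L² − h²) (θ in radians; h = -52.885510) = 47.646166

x = 231.2240, dx/dθ = 47.6462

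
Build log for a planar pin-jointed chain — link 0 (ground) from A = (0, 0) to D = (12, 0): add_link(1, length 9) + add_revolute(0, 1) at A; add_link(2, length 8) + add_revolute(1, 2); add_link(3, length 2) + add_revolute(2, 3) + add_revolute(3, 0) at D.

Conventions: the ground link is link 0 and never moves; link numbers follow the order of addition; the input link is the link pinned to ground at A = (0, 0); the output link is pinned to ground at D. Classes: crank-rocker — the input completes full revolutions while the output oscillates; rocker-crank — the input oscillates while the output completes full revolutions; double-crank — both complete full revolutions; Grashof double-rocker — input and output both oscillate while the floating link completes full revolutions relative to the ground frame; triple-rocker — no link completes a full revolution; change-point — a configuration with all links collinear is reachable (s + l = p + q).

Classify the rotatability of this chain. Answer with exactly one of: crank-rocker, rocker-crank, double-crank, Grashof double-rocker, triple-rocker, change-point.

lengths: ground=12, input=9, coupler=8, output=2
sorted: s=2 (shortest), l=12 (longest), p+q=17
s + l = 14 vs p + q = 17
s + l < p + q (Grashof) with shortest = output link → rocker-crank

rocker-crank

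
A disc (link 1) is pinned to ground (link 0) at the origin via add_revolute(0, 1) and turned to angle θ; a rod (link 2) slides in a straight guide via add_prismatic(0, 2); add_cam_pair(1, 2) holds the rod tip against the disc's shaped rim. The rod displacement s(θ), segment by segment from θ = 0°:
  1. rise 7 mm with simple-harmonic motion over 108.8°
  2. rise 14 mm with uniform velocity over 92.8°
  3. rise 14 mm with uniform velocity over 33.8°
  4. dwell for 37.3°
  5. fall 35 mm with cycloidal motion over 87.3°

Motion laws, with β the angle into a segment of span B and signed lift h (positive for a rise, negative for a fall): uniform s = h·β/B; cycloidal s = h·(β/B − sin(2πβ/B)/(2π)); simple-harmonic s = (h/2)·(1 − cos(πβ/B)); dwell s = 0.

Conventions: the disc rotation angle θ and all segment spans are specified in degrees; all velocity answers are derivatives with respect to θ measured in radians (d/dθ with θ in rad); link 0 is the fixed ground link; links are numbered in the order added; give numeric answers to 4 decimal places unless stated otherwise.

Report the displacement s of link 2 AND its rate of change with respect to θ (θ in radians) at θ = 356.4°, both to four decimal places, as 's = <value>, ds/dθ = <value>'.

segment 1 (0° to 108.8°, simple-harmonic, h = 7) is passed completely: s = 0.0000 + (7) = 7.0000
segment 2 (108.8° to 201.6°, uniform, h = 14) is passed completely: s = 7.0000 + (14) = 21.0000
segment 3 (201.6° to 235.4°, uniform, h = 14) is passed completely: s = 21.0000 + (14) = 35.0000
segment 4 (235.4° to 272.7°, dwell): s unchanged at 35.0000
θ = 356.4° falls in segment 5 (272.7° to 360°, cycloidal, h = -35): β = 356.4 − 272.7 = 83.7°, B = 87.3°; Δs = -35·(0.9588 − sin(2π·0.9588)/(2π)) = -34.9839; s = 35.0000 − 34.9839 = 0.0161
velocity in seg [272.7°–360°] (cycloidal), θ in radians: β = 83.7° = 1.4608 rad, B = 87.3° = 1.5237 rad; ds/dθ = (h/B)(1 − cos(2πβ/B)) = ((-35)/1.5237)(1 − cos(2π·0.9588)) = -0.766746 mm/rad

s = 0.0161, ds/dθ = -0.7667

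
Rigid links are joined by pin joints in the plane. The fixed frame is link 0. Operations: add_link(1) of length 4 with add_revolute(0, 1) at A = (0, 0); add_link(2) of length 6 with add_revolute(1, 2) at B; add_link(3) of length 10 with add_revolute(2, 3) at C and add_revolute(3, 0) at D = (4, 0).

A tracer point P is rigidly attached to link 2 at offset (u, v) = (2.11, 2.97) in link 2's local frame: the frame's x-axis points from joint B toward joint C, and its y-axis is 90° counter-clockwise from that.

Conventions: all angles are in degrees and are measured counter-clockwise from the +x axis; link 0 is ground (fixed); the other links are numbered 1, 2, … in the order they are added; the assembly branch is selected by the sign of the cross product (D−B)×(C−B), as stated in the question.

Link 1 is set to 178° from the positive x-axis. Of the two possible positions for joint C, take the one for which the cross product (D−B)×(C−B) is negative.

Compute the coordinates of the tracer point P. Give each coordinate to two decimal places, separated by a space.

A=(0,0), D=(4.00,0)
B = A + 4.00·(cos178°, sin178°) = (-3.9976, 0.1396)
|BD| = 7.9988
circle(B,6.00) ∩ circle(D,10.00): a=-0.0012, h=6.0000
  candidates: C₊=(-3.8941,6.1387) cross=47.993; C₋=(-4.1035,-5.8595) cross=-47.993
  branch - wants cross < 0 → take C=(-4.1035,-5.8595) (cross=-47.993)
ex = (C−B)/|BC| = (-0.0177,-0.9998); ey = (0.9998,-0.0177)
P = B + 2.11·ex + 2.97·ey = (-1.0653,-2.0225)

-1.07 -2.02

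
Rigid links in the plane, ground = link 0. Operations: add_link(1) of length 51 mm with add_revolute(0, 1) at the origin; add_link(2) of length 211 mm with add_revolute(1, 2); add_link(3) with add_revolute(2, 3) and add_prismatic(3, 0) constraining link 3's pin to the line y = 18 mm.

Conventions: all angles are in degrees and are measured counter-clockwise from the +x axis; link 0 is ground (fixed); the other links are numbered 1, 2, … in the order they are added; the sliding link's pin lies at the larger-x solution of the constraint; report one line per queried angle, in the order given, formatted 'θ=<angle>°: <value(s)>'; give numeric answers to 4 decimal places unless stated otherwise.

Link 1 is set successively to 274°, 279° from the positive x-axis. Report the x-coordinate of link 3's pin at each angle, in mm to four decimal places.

geometry: r = 51 mm, L = 211 mm, e = 18 mm
θ=274°: crank pin P = (r cos θ, r sin θ) = (3.557580, -50.875767)
θ=274°: h = r sin θ − e = -50.875767 − 18 = -68.875767
θ=274°: x = r cos θ + √(L² − h²) = 3.557580 + 199.442044 = 202.999624
θ=279°: crank pin P = (r cos θ, r sin θ) = (7.978158, -50.372105)
θ=279°: h = r sin θ − e = -50.372105 − 18 = -68.372105
θ=279°: x = r cos θ + √(L² − h²) = 7.978158 + 199.615268 = 207.593426

θ=274°: 202.9996
θ=279°: 207.5934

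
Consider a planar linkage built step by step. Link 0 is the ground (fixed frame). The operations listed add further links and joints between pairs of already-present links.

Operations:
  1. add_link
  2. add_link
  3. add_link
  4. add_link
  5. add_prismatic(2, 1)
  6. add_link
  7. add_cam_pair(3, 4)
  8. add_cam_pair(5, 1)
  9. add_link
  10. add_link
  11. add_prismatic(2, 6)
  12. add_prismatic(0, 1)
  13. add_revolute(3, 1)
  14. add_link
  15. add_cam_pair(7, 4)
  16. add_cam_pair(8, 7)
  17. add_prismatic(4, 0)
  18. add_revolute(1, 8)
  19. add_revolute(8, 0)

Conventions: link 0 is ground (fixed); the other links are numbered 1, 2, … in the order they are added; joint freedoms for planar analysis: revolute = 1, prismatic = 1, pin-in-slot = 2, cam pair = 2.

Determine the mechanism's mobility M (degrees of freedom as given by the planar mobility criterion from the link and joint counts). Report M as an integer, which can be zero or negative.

L=1 J1=0 J2=0
add link → L=2 J1=0 J2=0
add link → L=3 J1=0 J2=0
add link → L=4 J1=0 J2=0
add link → L=5 J1=0 J2=0
P@2,1 dof=1 J1 → L=5 J1=1 J2=0
add link → L=6 J1=1 J2=0
C@3,4 dof=2 J2 → L=6 J1=1 J2=1
C@5,1 dof=2 J2 → L=6 J1=1 J2=2
add link → L=7 J1=1 J2=2
add link → L=8 J1=1 J2=2
P@2,6 dof=1 J1 → L=8 J1=2 J2=2
P@0,1 dof=1 J1 → L=8 J1=3 J2=2
R@3,1 dof=1 J1 → L=8 J1=4 J2=2
add link → L=9 J1=4 J2=2
C@7,4 dof=2 J2 → L=9 J1=4 J2=3
C@8,7 dof=2 J2 → L=9 J1=4 J2=4
P@4,0 dof=1 J1 → L=9 J1=5 J2=4
R@1,8 dof=1 J1 → L=9 J1=6 J2=4
R@8,0 dof=1 J1 → L=9 J1=7 J2=4
M=3(L−1)−2J1−J2=3·8−2·7−4=6

M = 6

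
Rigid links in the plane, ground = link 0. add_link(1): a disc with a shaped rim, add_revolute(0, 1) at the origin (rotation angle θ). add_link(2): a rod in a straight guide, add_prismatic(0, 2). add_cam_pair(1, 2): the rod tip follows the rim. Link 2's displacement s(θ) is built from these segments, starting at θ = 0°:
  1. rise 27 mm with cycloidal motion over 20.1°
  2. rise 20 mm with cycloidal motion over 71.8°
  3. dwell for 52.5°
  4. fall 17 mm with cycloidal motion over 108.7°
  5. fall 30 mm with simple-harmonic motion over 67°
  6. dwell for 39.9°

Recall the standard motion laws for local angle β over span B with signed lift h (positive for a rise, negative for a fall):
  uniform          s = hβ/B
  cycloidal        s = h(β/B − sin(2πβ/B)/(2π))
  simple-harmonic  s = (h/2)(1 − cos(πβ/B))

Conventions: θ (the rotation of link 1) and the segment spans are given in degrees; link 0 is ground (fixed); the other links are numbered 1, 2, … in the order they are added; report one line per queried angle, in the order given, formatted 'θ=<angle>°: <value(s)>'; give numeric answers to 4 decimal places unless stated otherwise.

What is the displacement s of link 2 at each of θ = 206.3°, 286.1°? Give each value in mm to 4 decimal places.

segment 1 (0° to 20.1°, cycloidal, h = 27) is passed completely: s = 0.0000 + (27) = 27.0000
segment 2 (20.1° to 91.9°, cycloidal, h = 20) is passed completely: s = 27.0000 + (20) = 47.0000
segment 3 (91.9° to 144.4°, dwell): s unchanged at 47.0000
θ = 206.3° falls in segment 4 (144.4° to 253.1°, cycloidal, h = -17): β = 206.3 − 144.4 = 61.9°, B = 108.7°; Δs = -17·(0.5695 − sin(2π·0.5695)/(2π)) = -10.8244; s = 47.0000 − 10.8244 = 36.1756
segment 4 (144.4° to 253.1°, cycloidal, h = -17) is passed completely: s = 47.0000 + (-17) = 30.0000
θ = 286.1° falls in segment 5 (253.1° to 320.1°, simple-harmonic, h = -30): β = 286.1 − 253.1 = 33°, B = 67°; Δs = -30/2·(1 − cos(π·0.4925)) = -14.6484; s = 30.0000 − 14.6484 = 15.3516

θ=206.3°: 36.1756
θ=286.1°: 15.3516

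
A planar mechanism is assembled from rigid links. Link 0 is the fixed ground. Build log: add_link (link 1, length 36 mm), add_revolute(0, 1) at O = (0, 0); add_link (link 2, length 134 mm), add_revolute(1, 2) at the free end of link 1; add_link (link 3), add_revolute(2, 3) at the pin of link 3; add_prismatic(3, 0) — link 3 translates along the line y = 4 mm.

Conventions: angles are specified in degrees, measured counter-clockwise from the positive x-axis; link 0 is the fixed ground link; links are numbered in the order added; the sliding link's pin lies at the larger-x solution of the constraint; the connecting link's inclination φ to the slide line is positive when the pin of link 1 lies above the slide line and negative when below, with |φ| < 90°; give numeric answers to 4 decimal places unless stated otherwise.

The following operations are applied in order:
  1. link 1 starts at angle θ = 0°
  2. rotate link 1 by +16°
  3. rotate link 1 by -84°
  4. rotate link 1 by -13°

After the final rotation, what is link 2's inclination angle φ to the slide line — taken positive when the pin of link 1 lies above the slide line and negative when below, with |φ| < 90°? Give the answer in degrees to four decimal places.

geometry: r = 36 mm, L = 134 mm, e = 4 mm; θ starts at 0°
rotate link 1 by +16°: θ ← 0° +16° = 16°
rotate link 1 by -84°: θ ← 16° -84° = -68°
rotate link 1 by -13°: θ ← -68° -13° = -81°
h = r sin θ − e = -35.556780 − 4 = -39.556780
sin φ = h / L = -39.556780 / 134 = -0.29519985
φ = arcsin(-0.29519985) = -17.169522°

-17.1695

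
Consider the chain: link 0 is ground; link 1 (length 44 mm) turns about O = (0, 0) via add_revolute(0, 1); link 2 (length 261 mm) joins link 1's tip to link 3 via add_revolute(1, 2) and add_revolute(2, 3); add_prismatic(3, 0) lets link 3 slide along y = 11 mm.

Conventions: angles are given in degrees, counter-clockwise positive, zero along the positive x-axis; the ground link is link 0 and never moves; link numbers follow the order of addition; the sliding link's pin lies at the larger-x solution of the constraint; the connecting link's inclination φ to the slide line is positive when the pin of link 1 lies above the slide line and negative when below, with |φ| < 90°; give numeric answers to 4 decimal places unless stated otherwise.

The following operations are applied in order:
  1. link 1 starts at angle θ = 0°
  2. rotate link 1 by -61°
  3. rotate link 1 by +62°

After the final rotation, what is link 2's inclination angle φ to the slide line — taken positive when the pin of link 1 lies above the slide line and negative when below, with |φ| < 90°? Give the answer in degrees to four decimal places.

geometry: r = 44 mm, L = 261 mm, e = 11 mm; θ starts at 0°
rotate link 1 by -61°: θ ← 0° -61° = -61°
rotate link 1 by +62°: θ ← -61° +62° = 1°
h = r sin θ − e = 0.767906 − 11 = -10.232094
sin φ = h / L = -10.232094 / 261 = -0.03920343
φ = arcsin(-0.03920343) = -2.246767°

-2.2468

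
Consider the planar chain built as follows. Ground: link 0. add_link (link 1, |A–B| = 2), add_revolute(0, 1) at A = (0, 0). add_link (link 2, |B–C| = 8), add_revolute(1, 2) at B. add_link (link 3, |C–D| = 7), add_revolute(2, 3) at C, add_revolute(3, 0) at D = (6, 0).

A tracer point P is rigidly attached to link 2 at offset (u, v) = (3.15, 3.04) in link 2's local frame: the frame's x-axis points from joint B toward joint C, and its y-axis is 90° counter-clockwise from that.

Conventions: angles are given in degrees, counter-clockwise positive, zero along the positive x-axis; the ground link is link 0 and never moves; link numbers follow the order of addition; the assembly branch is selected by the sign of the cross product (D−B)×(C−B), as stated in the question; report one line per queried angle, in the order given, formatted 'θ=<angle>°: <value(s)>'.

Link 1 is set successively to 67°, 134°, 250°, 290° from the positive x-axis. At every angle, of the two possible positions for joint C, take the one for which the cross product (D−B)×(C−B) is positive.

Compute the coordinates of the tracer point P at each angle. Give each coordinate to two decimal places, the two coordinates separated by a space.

A=(0,0), D=(6.00,0)
θ=67°: B = A + 2.00·(cos67°, sin67°) = (0.7815, 1.8410)
θ=67°: |BD| = 5.5338
θ=67°: circle(B,8.00) ∩ circle(D,7.00): a=4.1222, h=6.8562
θ=67°:   candidates: C₊=(6.9498,6.9353) cross=37.941; C₋=(2.3879,-5.9960) cross=-37.941
θ=67°:   branch + wants cross > 0 → take C=(6.9498,6.9353) (cross=37.941)
θ=67°: ex = (C−B)/|BC| = (0.7710,0.6368); ey = (-0.6368,0.7710)
θ=67°: P = B + 3.15·ex + 3.04·ey = (1.2744,6.1908)
θ=134°: B = A + 2.00·(cos134°, sin134°) = (-1.3893, 1.4387)
θ=134°: |BD| = 7.5281
θ=134°: circle(B,8.00) ∩ circle(D,7.00): a=4.7603, h=6.4296
θ=134°:   candidates: C₊=(4.5120,6.8400) cross=48.402; C₋=(2.0545,-5.7821) cross=-48.402
θ=134°:   branch + wants cross > 0 → take C=(4.5120,6.8400) (cross=48.402)
θ=134°: ex = (C−B)/|BC| = (0.7377,0.6752); ey = (-0.6752,0.7377)
θ=134°: P = B + 3.15·ex + 3.04·ey = (-1.1182,5.8080)
θ=250°: B = A + 2.00·(cos250°, sin250°) = (-0.6840, -1.8794)
θ=250°: |BD| = 6.9432
θ=250°: circle(B,8.00) ∩ circle(D,7.00): a=4.5518, h=6.5788
θ=250°:   candidates: C₊=(1.9171,5.6859) cross=45.678; C₋=(5.4786,-6.9806) cross=-45.678
θ=250°:   branch + wants cross > 0 → take C=(1.9171,5.6859) (cross=45.678)
θ=250°: ex = (C−B)/|BC| = (0.3251,0.9457); ey = (-0.9457,0.3251)
θ=250°: P = B + 3.15·ex + 3.04·ey = (-2.5347,2.0879)
θ=290°: B = A + 2.00·(cos290°, sin290°) = (0.6840, -1.8794)
θ=290°: |BD| = 5.6384
θ=290°: circle(B,8.00) ∩ circle(D,7.00): a=4.1494, h=6.8398
θ=290°:   candidates: C₊=(2.3163,5.9523) cross=38.565; C₋=(6.8760,-6.9450) cross=-38.565
θ=290°:   branch + wants cross > 0 → take C=(2.3163,5.9523) (cross=38.565)
θ=290°: ex = (C−B)/|BC| = (0.2040,0.9790); ey = (-0.9790,0.2040)
θ=290°: P = B + 3.15·ex + 3.04·ey = (-1.6493,1.8246)

θ=67°: 1.27 6.19
θ=134°: -1.12 5.81
θ=250°: -2.53 2.09
θ=290°: -1.65 1.82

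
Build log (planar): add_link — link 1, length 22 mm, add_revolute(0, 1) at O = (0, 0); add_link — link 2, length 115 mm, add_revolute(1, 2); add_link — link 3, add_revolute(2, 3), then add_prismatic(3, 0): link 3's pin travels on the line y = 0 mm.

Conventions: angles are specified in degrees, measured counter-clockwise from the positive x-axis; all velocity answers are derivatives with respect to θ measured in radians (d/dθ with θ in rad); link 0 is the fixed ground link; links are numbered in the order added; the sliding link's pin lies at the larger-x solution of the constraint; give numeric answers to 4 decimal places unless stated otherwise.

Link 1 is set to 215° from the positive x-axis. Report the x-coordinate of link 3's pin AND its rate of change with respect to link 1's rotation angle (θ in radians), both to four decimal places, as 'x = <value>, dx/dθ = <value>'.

geometry: r = 22 mm, L = 115 mm, e = 0 mm
crank pin P = (r cos θ, r sin θ) = (-18.021345, -12.618682)
h = r sin θ − e = -12.618682 − 0 = -12.618682
x = r cos θ + √(L² − h²) = -18.021345 + 114.305594 = 96.284249
dx/dθ = −r sin θ − h·r cos θ/√(L² − h²) (θ in radians; h = -12.618682) = 10.629229

x = 96.2842, dx/dθ = 10.6292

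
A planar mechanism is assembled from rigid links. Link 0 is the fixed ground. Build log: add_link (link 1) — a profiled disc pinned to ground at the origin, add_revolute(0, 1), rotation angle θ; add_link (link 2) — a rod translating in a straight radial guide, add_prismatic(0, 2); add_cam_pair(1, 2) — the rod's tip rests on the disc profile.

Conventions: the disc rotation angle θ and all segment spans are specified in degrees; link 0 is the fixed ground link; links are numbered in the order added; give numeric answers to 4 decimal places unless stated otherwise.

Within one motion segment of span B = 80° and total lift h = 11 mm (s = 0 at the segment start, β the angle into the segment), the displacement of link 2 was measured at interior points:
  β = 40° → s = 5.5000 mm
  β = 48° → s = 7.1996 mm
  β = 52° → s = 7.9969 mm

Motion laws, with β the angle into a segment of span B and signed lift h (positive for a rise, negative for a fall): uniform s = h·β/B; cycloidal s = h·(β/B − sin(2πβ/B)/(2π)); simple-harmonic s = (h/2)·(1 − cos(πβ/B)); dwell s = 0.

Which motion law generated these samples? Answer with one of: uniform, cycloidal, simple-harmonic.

candidates at β/B = r: uniform s = h·r (linear in β); cycloidal s = h·(r − sin(2πr)/(2π)); simple-harmonic s = (h/2)(1 − cos(πr))
β=40°: printed 5.5000 | uniform 5.5000, cycloidal 5.5000, simple-harmonic 5.5000
β=48°: printed 7.1996 | uniform 6.6000, cycloidal 7.6290, simple-harmonic 7.1996
β=52°: printed 7.9969 | uniform 7.1500, cycloidal 8.5663, simple-harmonic 7.9969
only one law matches every sample → simple-harmonic

simple-harmonic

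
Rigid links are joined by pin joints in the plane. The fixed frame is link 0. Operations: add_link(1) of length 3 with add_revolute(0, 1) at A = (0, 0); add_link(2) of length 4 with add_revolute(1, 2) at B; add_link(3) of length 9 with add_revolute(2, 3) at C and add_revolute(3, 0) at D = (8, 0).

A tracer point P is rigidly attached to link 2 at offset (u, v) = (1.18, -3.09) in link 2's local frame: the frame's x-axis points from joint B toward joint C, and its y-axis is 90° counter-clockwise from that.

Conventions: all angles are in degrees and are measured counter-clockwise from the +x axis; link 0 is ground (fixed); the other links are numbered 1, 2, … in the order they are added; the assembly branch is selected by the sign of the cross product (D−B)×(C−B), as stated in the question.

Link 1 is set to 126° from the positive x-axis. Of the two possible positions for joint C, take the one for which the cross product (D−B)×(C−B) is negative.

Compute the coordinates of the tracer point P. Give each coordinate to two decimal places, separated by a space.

A=(0,0), D=(8.00,0)
B = A + 3.00·(cos126°, sin126°) = (-1.7634, 2.4271)
|BD| = 10.0605
circle(B,4.00) ∩ circle(D,9.00): a=1.7998, h=3.5722
  candidates: C₊=(0.8451,5.4596) cross=35.938; C₋=(-0.8785,-1.4739) cross=-35.938
  branch - wants cross < 0 → take C=(-0.8785,-1.4739) (cross=-35.938)
ex = (C−B)/|BC| = (0.2212,-0.9752); ey = (0.9752,0.2212)
P = B + 1.18·ex + -3.09·ey = (-4.5158,0.5927)

-4.52 0.59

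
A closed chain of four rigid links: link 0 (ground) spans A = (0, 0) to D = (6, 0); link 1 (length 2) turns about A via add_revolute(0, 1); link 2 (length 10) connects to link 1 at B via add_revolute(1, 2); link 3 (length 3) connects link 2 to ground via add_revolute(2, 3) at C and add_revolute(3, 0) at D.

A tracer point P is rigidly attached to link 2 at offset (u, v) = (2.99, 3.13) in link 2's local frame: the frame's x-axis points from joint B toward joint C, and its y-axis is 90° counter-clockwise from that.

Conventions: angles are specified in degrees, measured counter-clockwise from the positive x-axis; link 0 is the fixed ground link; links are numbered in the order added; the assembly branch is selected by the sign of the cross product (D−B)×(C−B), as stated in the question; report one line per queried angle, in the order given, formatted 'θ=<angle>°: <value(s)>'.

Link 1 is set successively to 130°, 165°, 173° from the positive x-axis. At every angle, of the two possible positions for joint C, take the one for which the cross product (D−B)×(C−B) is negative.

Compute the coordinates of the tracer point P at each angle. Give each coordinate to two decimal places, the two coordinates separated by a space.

A=(0,0), D=(6.00,0)
θ=130°: B = A + 2.00·(cos130°, sin130°) = (-1.2856, 1.5321)
θ=130°: |BD| = 7.4449
θ=130°: circle(B,10.00) ∩ circle(D,3.00): a=9.8340, h=1.8145
θ=130°:   candidates: C₊=(8.7113,1.2840) cross=13.509; C₋=(7.9646,-2.2673) cross=-13.509
θ=130°:   branch - wants cross < 0 → take C=(7.9646,-2.2673) (cross=-13.509)
θ=130°: ex = (C−B)/|BC| = (0.9250,-0.3799); ey = (0.3799,0.9250)
θ=130°: P = B + 2.99·ex + 3.13·ey = (2.6694,3.2914)
θ=165°: B = A + 2.00·(cos165°, sin165°) = (-1.9319, 0.5176)
θ=165°: |BD| = 7.9487
θ=165°: circle(B,10.00) ∩ circle(D,3.00): a=9.6986, h=2.4368
θ=165°:   candidates: C₊=(7.9048,2.3177) cross=19.370; C₋=(7.5874,-2.5456) cross=-19.370
θ=165°:   branch - wants cross < 0 → take C=(7.5874,-2.5456) (cross=-19.370)
θ=165°: ex = (C−B)/|BC| = (0.9519,-0.3063); ey = (0.3063,0.9519)
θ=165°: P = B + 2.99·ex + 3.13·ey = (1.8732,2.5813)
θ=173°: B = A + 2.00·(cos173°, sin173°) = (-1.9851, 0.2437)
θ=173°: |BD| = 7.9888
θ=173°: circle(B,10.00) ∩ circle(D,3.00): a=9.6899, h=2.4711
θ=173°:   candidates: C₊=(7.7757,2.4181) cross=19.741; C₋=(7.6249,-2.5219) cross=-19.741
θ=173°:   branch - wants cross < 0 → take C=(7.6249,-2.5219) (cross=-19.741)
θ=173°: ex = (C−B)/|BC| = (0.9610,-0.2766); ey = (0.2766,0.9610)
θ=173°: P = B + 2.99·ex + 3.13·ey = (1.7539,2.4247)

θ=130°: 2.67 3.29
θ=165°: 1.87 2.58
θ=173°: 1.75 2.42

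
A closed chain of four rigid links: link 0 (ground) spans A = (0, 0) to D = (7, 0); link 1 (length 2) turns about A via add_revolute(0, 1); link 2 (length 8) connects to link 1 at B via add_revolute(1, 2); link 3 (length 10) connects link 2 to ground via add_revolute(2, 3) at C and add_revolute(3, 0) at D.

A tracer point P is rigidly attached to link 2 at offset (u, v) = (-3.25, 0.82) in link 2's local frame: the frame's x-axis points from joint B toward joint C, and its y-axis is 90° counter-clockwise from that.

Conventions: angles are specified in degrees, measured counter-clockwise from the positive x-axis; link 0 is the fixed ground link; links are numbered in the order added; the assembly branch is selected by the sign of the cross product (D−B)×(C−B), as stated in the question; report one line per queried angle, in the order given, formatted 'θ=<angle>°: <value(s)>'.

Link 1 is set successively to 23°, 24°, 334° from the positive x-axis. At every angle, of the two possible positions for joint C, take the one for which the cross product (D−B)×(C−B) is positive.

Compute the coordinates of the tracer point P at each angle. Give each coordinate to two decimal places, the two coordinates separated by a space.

A=(0,0), D=(7.00,0)
θ=23°: B = A + 2.00·(cos23°, sin23°) = (1.8410, 0.7815)
θ=23°: |BD| = 5.2178
θ=23°: circle(B,8.00) ∩ circle(D,10.00): a=-0.8408, h=7.9557
θ=23°:   candidates: C₊=(2.2012,8.7733) cross=41.512; C₋=(-0.1818,-6.9586) cross=-41.512
θ=23°:   branch + wants cross > 0 → take C=(2.2012,8.7733) (cross=41.512)
θ=23°: ex = (C−B)/|BC| = (0.0450,0.9990); ey = (-0.9990,0.0450)
θ=23°: P = B + -3.25·ex + 0.82·ey = (0.8755,-2.4283)
θ=24°: B = A + 2.00·(cos24°, sin24°) = (1.8271, 0.8135)
θ=24°: |BD| = 5.2365
θ=24°: circle(B,8.00) ∩ circle(D,10.00): a=-0.8192, h=7.9579
θ=24°:   candidates: C₊=(2.2541,8.8021) cross=41.672; C₋=(-0.2184,-6.9206) cross=-41.672
θ=24°:   branch + wants cross > 0 → take C=(2.2541,8.8021) (cross=41.672)
θ=24°: ex = (C−B)/|BC| = (0.0534,0.9986); ey = (-0.9986,0.0534)
θ=24°: P = B + -3.25·ex + 0.82·ey = (0.8348,-2.3881)
θ=334°: B = A + 2.00·(cos334°, sin334°) = (1.7976, -0.8767)
θ=334°: |BD| = 5.2758
θ=334°: circle(B,8.00) ∩ circle(D,10.00): a=-0.7739, h=7.9625
θ=334°:   candidates: C₊=(-0.2888,6.8464) cross=42.008; C₋=(2.3576,-8.8571) cross=-42.008
θ=334°:   branch + wants cross > 0 → take C=(-0.2888,6.8464) (cross=42.008)
θ=334°: ex = (C−B)/|BC| = (-0.2608,0.9654); ey = (-0.9654,-0.2608)
θ=334°: P = B + -3.25·ex + 0.82·ey = (1.8536,-4.2281)

θ=23°: 0.88 -2.43
θ=24°: 0.83 -2.39
θ=334°: 1.85 -4.23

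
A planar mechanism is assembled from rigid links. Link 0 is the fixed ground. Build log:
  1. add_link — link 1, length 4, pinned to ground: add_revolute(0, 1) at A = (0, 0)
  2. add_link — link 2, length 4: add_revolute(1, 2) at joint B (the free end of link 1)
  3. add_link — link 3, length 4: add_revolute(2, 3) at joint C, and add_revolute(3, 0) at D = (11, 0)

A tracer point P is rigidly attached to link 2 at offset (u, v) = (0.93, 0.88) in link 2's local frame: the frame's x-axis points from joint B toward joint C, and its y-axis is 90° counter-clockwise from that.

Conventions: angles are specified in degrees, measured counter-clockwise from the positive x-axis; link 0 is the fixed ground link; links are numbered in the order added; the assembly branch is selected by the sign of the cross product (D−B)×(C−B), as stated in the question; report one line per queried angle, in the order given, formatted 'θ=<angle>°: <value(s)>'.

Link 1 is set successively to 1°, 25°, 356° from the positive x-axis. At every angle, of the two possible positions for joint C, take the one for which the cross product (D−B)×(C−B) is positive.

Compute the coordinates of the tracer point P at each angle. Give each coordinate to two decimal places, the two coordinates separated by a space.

A=(0,0), D=(11.00,0)
θ=1°: B = A + 4.00·(cos1°, sin1°) = (3.9994, 0.0698)
θ=1°: |BD| = 7.0010
θ=1°: circle(B,4.00) ∩ circle(D,4.00): a=3.5005, h=1.9356
θ=1°:   candidates: C₊=(7.5190,1.9704) cross=13.551; C₋=(7.4804,-1.9006) cross=-13.551
θ=1°:   branch + wants cross > 0 → take C=(7.5190,1.9704) (cross=13.551)
θ=1°: ex = (C−B)/|BC| = (0.8799,0.4752); ey = (-0.4752,0.8799)
θ=1°: P = B + 0.93·ex + 0.88·ey = (4.3996,1.2860)
θ=25°: B = A + 4.00·(cos25°, sin25°) = (3.6252, 1.6905)
θ=25°: |BD| = 7.5660
θ=25°: circle(B,4.00) ∩ circle(D,4.00): a=3.7830, h=1.2995
θ=25°:   candidates: C₊=(7.6030,2.1119) cross=9.832; C₋=(7.0223,-0.4214) cross=-9.832
θ=25°:   branch + wants cross > 0 → take C=(7.6030,2.1119) (cross=9.832)
θ=25°: ex = (C−B)/|BC| = (0.9944,0.1054); ey = (-0.1054,0.9944)
θ=25°: P = B + 0.93·ex + 0.88·ey = (4.4573,2.6636)
θ=356°: B = A + 4.00·(cos356°, sin356°) = (3.9903, -0.2790)
θ=356°: |BD| = 7.0153
θ=356°: circle(B,4.00) ∩ circle(D,4.00): a=3.5076, h=1.9226
θ=356°:   candidates: C₊=(7.4187,1.7816) cross=13.488; C₋=(7.5716,-2.0606) cross=-13.488
θ=356°:   branch + wants cross > 0 → take C=(7.4187,1.7816) (cross=13.488)
θ=356°: ex = (C−B)/|BC| = (0.8571,0.5151); ey = (-0.5151,0.8571)
θ=356°: P = B + 0.93·ex + 0.88·ey = (4.3340,0.9543)

θ=1°: 4.40 1.29
θ=25°: 4.46 2.66
θ=356°: 4.33 0.95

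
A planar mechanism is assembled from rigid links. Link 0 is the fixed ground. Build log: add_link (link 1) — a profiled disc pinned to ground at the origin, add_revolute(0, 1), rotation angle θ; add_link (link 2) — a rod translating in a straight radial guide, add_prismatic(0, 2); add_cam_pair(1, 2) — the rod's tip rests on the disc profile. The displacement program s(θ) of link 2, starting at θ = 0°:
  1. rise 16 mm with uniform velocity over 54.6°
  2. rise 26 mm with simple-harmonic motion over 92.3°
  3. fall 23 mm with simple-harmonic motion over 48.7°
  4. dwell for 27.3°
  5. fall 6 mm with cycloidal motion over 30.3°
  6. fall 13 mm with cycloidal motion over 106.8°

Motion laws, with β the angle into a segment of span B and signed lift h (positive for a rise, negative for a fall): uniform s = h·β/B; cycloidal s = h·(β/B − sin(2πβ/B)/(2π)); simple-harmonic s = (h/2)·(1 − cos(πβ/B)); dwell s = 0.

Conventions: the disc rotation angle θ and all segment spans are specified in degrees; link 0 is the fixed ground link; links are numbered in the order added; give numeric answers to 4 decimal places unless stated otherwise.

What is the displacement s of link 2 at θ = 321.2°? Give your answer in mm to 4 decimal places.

seg 1 [0°–54.6°] uniform, h=16: full span → s += 16 → s = 16.0000
seg 2 [54.6°–146.9°] simple-harmonic, h=26: full span → s += 26 → s = 42.0000
seg 3 [146.9°–195.6°] simple-harmonic, h=-23: full span → s += -23 → s = 19.0000
seg 4 [195.6°–222.9°] dwell: s stays 19.0000
seg 5 [222.9°–253.2°] cycloidal, h=-6: full span → s += -6 → s = 13.0000
seg 6 [253.2°–360°] cycloidal, h=-13: θ=321.2° here. β=68, B=106.8. -13·(0.6367 − sin(2π·0.6367)/(2π)) = -9.8437 → s = 3.1563

3.1563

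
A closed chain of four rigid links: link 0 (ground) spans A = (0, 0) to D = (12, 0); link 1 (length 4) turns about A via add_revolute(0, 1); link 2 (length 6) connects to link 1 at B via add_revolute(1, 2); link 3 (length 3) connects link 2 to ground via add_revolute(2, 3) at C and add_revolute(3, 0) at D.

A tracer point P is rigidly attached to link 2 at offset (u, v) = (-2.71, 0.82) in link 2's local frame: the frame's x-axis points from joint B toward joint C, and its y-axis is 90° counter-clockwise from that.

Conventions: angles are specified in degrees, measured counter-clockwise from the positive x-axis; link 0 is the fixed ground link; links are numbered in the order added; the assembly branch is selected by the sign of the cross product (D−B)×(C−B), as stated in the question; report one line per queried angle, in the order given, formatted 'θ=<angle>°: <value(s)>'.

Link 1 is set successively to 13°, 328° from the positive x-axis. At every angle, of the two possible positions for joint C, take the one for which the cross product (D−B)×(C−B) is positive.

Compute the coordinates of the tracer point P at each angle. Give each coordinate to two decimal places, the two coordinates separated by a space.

A=(0,0), D=(12.00,0)
θ=13°: B = A + 4.00·(cos13°, sin13°) = (3.8975, 0.8998)
θ=13°: |BD| = 8.1523
θ=13°: circle(B,6.00) ∩ circle(D,3.00): a=5.7321, h=1.7728
θ=13°:   candidates: C₊=(9.7903,2.0290) cross=14.452; C₋=(9.3989,-1.4948) cross=-14.452
θ=13°:   branch + wants cross > 0 → take C=(9.7903,2.0290) (cross=14.452)
θ=13°: ex = (C−B)/|BC| = (0.9821,0.1882); ey = (-0.1882,0.9821)
θ=13°: P = B + -2.71·ex + 0.82·ey = (1.0816,1.1951)
θ=328°: B = A + 4.00·(cos328°, sin328°) = (3.3922, -2.1197)
θ=328°: |BD| = 8.8650
θ=328°: circle(B,6.00) ∩ circle(D,3.00): a=5.9553, h=0.7308
θ=328°:   candidates: C₊=(9.0000,0.0139) cross=6.479; C₋=(9.3495,-1.4053) cross=-6.479
θ=328°:   branch + wants cross > 0 → take C=(9.0000,0.0139) (cross=6.479)
θ=328°: ex = (C−B)/|BC| = (0.9346,0.3556); ey = (-0.3556,0.9346)
θ=328°: P = B + -2.71·ex + 0.82·ey = (0.5677,-2.3169)

θ=13°: 1.08 1.20
θ=328°: 0.57 -2.32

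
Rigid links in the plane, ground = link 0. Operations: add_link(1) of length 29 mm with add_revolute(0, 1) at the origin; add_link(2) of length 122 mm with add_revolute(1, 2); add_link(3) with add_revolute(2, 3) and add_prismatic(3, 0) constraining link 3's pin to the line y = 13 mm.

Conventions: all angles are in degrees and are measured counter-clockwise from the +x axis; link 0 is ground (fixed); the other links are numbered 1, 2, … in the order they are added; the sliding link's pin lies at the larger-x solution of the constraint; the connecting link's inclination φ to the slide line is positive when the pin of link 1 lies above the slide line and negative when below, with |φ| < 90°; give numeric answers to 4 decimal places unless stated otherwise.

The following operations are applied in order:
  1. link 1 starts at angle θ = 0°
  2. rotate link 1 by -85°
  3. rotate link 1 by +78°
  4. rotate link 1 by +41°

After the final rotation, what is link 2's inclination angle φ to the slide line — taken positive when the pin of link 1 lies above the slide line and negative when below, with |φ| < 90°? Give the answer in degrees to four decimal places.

geometry: r = 29 mm, L = 122 mm, e = 13 mm; θ starts at 0°
rotate link 1 by -85°: θ ← 0° -85° = -85°
rotate link 1 by +78°: θ ← -85° +78° = -7°
rotate link 1 by +41°: θ ← -7° +41° = 34°
h = r sin θ − e = 16.216594 − 13 = 3.216594
sin φ = h / L = 3.216594 / 122 = 0.02636553
φ = arcsin(0.02636553) = 1.510808°

1.5108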